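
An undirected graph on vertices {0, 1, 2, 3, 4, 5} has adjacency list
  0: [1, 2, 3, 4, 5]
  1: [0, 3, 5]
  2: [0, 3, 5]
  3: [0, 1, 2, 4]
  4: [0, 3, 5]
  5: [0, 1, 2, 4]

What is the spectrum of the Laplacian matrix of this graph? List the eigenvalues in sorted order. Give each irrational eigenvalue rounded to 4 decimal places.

Each diagonal entry of L is the vertex degree and each off-diagonal entry is -1 where an edge is present, 0 otherwise; in the order [0, 1, 2, 3, 4, 5] the diagonal is [5, 3, 3, 4, 3, 4]. L is symmetric positive semidefinite, so every eigenvalue is real and nonnegative. The largest eigenvalue, 6, is at most the vertex count 6.

[0, 3, 3, 4, 6, 6]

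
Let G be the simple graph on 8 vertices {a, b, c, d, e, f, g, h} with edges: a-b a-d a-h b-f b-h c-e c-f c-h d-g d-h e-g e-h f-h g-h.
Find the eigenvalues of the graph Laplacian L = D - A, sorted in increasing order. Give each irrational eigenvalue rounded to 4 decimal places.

[0, 1.7530, 1.7530, 3.4450, 3.4450, 4.8019, 4.8019, 8]

With the vertex order [a, b, c, d, e, f, g, h], the degrees are [3, 3, 3, 3, 3, 3, 3, 7], giving D = diag(3, 3, 3, 3, 3, 3, 3, 7) and L = D - A. The multiplicity of 0 as a Laplacian eigenvalue equals the number of connected components. The single zero eigenvalue shows the graph is connected. The largest eigenvalue, 8, is at most the vertex count 8.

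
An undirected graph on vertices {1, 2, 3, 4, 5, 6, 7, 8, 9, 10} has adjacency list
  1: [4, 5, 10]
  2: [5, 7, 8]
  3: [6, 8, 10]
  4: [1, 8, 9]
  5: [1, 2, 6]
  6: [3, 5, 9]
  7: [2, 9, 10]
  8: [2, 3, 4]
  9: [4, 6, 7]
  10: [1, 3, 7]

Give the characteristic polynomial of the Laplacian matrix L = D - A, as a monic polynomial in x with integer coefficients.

x^10 - 30x^9 + 390x^8 - 2880x^7 + 13305x^6 - 39882x^5 + 77640x^4 - 94800x^3 + 66000x^2 - 20000x

With the vertex order [1, 2, 3, 4, 5, 6, 7, 8, 9, 10], the degrees are [3, 3, 3, 3, 3, 3, 3, 3, 3, 3], giving D = diag(3, 3, 3, 3, 3, 3, 3, 3, 3, 3) and L = D - A. L has integer entries, so p(x) = det(xI - L) has integer coefficients. Expanding the determinant yields x^10 - 30x^9 + 390x^8 - 2880x^7 + 13305x^6 - 39882x^5 + 77640x^4 - 94800x^3 + 66000x^2 - 20000x. Since p(0) = det(-L) = 0, x divides p(x). The eigenvalues sum to 30, which equals trace(L) = 2|E|.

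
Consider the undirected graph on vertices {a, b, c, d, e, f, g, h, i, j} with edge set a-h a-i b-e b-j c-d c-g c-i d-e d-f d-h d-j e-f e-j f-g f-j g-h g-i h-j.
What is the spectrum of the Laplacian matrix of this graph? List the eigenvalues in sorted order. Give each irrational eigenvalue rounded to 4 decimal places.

[0, 0.8866, 1.9039, 2.4663, 3.7296, 3.8734, 4.6503, 5.4007, 6.2833, 6.8059]

With the vertex order [a, b, c, d, e, f, g, h, i, j], the degrees are [2, 2, 3, 5, 4, 4, 4, 4, 3, 5], giving D = diag(2, 2, 3, 5, 4, 4, 4, 4, 3, 5) and L = D - A. Diagonalising L (or applying a numerical eigensolver to the 10x10 matrix) gives the spectrum above. The single zero eigenvalue shows the graph is connected.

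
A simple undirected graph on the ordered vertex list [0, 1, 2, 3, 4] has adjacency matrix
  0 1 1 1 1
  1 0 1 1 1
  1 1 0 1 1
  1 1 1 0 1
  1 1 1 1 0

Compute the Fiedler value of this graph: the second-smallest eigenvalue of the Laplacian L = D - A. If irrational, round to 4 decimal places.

Reading degrees in the order [0, 1, 2, 3, 4] gives [4, 4, 4, 4, 4]; set D = diag(4, 4, 4, 4, 4) and form L = D - A. Computing the eigenvalues of L and sorting gives [0, 5, 5, 5, 5]. The Fiedler value lambda_2 = 5 is strictly positive, so the graph is connected. By the matrix-tree theorem the graph has (1/5) * product of the nonzero eigenvalues = 125 spanning trees.

5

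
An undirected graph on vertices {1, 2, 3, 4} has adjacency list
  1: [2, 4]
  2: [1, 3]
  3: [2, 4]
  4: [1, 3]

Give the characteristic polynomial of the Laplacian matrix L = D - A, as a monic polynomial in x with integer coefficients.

Each diagonal entry of L is the vertex degree and each off-diagonal entry is -1 where an edge is present, 0 otherwise; in the order [1, 2, 3, 4] the diagonal is [2, 2, 2, 2]. Computing det(xI - L) by cofactor expansion (or equivalently via sum-over-permutations) gives x^4 - 8x^3 + 20x^2 - 16x. The coefficient of x^3 equals -trace(L) = -8, matching the sum of degrees. The largest eigenvalue, 4, is at most the vertex count 4.

x^4 - 8x^3 + 20x^2 - 16x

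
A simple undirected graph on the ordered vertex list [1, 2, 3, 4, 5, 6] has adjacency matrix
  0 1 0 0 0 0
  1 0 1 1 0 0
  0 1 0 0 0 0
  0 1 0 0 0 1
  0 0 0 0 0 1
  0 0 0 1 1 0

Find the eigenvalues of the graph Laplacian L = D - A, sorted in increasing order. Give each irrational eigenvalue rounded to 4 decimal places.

[0, 0.3249, 1, 1.4608, 3, 4.2143]

With the vertex order [1, 2, 3, 4, 5, 6], the degrees are [1, 3, 1, 2, 1, 2], giving D = diag(1, 3, 1, 2, 1, 2) and L = D - A. Diagonalising L (or applying a numerical eigensolver to the 6x6 matrix) gives the spectrum above.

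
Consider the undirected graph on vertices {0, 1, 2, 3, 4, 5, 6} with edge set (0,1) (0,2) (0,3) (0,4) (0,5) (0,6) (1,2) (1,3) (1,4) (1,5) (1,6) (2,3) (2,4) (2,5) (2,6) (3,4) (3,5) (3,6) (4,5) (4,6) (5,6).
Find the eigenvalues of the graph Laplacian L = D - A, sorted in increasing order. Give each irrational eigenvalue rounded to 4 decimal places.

[0, 7, 7, 7, 7, 7, 7]

Reading degrees in the order [0, 1, 2, 3, 4, 5, 6] gives [6, 6, 6, 6, 6, 6, 6]; set D = diag(6, 6, 6, 6, 6, 6, 6) and form L = D - A. Diagonalising L (or applying a numerical eigensolver to the 7x7 matrix) gives the spectrum above. By the matrix-tree theorem the graph has (1/7) * product of the nonzero eigenvalues = 16807 spanning trees.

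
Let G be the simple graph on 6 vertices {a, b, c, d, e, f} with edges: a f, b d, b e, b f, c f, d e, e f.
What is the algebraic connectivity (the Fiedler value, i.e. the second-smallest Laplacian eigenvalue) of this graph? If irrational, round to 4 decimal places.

With the vertex order [a, b, c, d, e, f], the degrees are [1, 3, 1, 2, 3, 4], giving D = diag(1, 3, 1, 2, 3, 4) and L = D - A. The smallest Laplacian eigenvalue is always 0. The next one, lambda_2 = 0.7639, measures how hard the graph is to disconnect: larger values mean better connectivity.

0.7639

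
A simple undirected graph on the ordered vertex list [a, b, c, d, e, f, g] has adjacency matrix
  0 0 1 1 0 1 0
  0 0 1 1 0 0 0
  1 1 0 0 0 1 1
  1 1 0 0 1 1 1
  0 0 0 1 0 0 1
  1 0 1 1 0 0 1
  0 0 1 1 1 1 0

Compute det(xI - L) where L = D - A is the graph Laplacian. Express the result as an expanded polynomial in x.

Each diagonal entry of L is the vertex degree and each off-diagonal entry is -1 where an edge is present, 0 otherwise; in the order [a, b, c, d, e, f, g] the diagonal is [3, 2, 4, 5, 2, 4, 4]. Computing det(xI - L) by cofactor expansion (or equivalently via sum-over-permutations) gives x^7 - 24x^6 + 231x^5 - 1136x^4 + 2994x^3 - 3988x^2 + 2093x. The coefficient of x^6 equals -trace(L) = -24, matching the sum of degrees. There is one zero in the spectrum, matching the 1 component. The largest eigenvalue, 6.5624, is at most the vertex count 7.

x^7 - 24x^6 + 231x^5 - 1136x^4 + 2994x^3 - 3988x^2 + 2093x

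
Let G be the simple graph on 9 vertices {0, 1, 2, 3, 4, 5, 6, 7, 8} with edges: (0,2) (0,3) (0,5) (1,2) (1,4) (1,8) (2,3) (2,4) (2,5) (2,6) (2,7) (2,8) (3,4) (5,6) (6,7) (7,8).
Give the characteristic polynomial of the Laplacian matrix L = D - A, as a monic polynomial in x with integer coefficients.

Reading degrees in the order [0, 1, 2, 3, 4, 5, 6, 7, 8] gives [3, 3, 8, 3, 3, 3, 3, 3, 3]; set D = diag(3, 3, 8, 3, 3, 3, 3, 3, 3) and form L = D - A. L has integer entries, so p(x) = det(xI - L) has integer coefficients. Expanding the determinant yields x^9 - 32x^8 + 428x^7 - 3136x^6 + 13786x^5 - 37232x^4 + 60276x^3 - 53424x^2 + 19845x. The constant term is 0 because L is singular (the all-ones vector lies in its kernel). The largest eigenvalue, 9, is at most the vertex count 9.

x^9 - 32x^8 + 428x^7 - 3136x^6 + 13786x^5 - 37232x^4 + 60276x^3 - 53424x^2 + 19845x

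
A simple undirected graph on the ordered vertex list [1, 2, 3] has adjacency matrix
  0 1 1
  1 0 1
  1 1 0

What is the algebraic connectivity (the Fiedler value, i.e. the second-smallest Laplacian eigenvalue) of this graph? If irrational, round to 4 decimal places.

With the vertex order [1, 2, 3], the degrees are [2, 2, 2], giving D = diag(2, 2, 2) and L = D - A. The smallest Laplacian eigenvalue is always 0. The next one, lambda_2 = 3, measures how hard the graph is to disconnect: larger values mean better connectivity.

3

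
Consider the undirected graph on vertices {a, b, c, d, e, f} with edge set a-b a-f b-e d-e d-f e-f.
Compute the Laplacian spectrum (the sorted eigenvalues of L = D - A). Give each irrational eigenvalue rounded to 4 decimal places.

Each diagonal entry of L is the vertex degree and each off-diagonal entry is -1 where an edge is present, 0 otherwise; in the order [a, b, c, d, e, f] the diagonal is [2, 2, 0, 2, 3, 3]. L is symmetric positive semidefinite, so every eigenvalue is real and nonnegative. The 2 zero eigenvalues correspond to the 2 connected components. The largest eigenvalue, 4.6180, is at most the vertex count 6.

[0, 0, 1.3820, 2.3820, 3.6180, 4.6180]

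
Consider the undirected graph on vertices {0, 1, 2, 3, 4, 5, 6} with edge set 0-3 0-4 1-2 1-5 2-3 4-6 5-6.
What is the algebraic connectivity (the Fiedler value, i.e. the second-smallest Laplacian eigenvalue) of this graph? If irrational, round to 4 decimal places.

With the vertex order [0, 1, 2, 3, 4, 5, 6], the degrees are [2, 2, 2, 2, 2, 2, 2], giving D = diag(2, 2, 2, 2, 2, 2, 2) and L = D - A. Computing the eigenvalues of L and sorting gives [0, 0.7530, 0.7530, 2.4450, 2.4450, 3.8019, 3.8019]. The Fiedler value lambda_2 = 0.7530 is strictly positive, so the graph is connected. By the matrix-tree theorem the graph has (1/7) * product of the nonzero eigenvalues = 7 spanning trees. The eigenvalues sum to 14, which equals trace(L) = 2|E|.

0.7530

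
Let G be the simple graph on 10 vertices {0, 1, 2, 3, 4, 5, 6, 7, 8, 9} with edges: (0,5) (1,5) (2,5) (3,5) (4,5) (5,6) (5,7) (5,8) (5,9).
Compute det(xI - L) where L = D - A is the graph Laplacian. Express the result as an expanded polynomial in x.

x^10 - 18x^9 + 108x^8 - 336x^7 + 630x^6 - 756x^5 + 588x^4 - 288x^3 + 81x^2 - 10x

With the vertex order [0, 1, 2, 3, 4, 5, 6, 7, 8, 9], the degrees are [1, 1, 1, 1, 1, 9, 1, 1, 1, 1], giving D = diag(1, 1, 1, 1, 1, 9, 1, 1, 1, 1) and L = D - A. L has integer entries, so p(x) = det(xI - L) has integer coefficients. Expanding the determinant yields x^10 - 18x^9 + 108x^8 - 336x^7 + 630x^6 - 756x^5 + 588x^4 - 288x^3 + 81x^2 - 10x. The constant term is 0 because L is singular (the all-ones vector lies in its kernel). The largest eigenvalue, 10, is at most the vertex count 10.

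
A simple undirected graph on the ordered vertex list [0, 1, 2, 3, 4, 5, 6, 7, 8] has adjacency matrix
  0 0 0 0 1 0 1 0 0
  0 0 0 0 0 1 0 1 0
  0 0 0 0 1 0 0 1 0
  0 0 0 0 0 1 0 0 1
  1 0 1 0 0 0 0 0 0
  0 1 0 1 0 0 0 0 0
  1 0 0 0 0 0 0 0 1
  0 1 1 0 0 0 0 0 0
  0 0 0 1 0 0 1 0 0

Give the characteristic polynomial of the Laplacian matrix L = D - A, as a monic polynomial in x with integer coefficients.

x^9 - 18x^8 + 135x^7 - 546x^6 + 1287x^5 - 1782x^4 + 1386x^3 - 540x^2 + 81x

Each diagonal entry of L is the vertex degree and each off-diagonal entry is -1 where an edge is present, 0 otherwise; in the order [0, 1, 2, 3, 4, 5, 6, 7, 8] the diagonal is [2, 2, 2, 2, 2, 2, 2, 2, 2]. L has integer entries, so p(x) = det(xI - L) has integer coefficients. Expanding the determinant yields x^9 - 18x^8 + 135x^7 - 546x^6 + 1287x^5 - 1782x^4 + 1386x^3 - 540x^2 + 81x. The coefficient of x^8 equals -trace(L) = -18, matching the sum of degrees. By the matrix-tree theorem the graph has (1/9) * product of the nonzero eigenvalues = 9 spanning trees.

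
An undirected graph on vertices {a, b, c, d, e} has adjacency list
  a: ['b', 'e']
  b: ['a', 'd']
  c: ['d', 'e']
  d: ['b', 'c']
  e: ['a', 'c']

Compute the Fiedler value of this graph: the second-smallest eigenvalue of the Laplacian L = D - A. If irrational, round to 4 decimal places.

1.3820

Reading degrees in the order [a, b, c, d, e] gives [2, 2, 2, 2, 2]; set D = diag(2, 2, 2, 2, 2) and form L = D - A. Computing the eigenvalues of L and sorting gives [0, 1.3820, 1.3820, 3.6180, 3.6180]. The Fiedler value lambda_2 = 1.3820 is strictly positive, so the graph is connected.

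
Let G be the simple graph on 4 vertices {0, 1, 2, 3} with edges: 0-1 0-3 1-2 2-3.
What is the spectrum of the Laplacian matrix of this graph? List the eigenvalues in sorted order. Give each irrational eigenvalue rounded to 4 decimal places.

Each diagonal entry of L is the vertex degree and each off-diagonal entry is -1 where an edge is present, 0 otherwise; in the order [0, 1, 2, 3] the diagonal is [2, 2, 2, 2]. The multiplicity of 0 as a Laplacian eigenvalue equals the number of connected components. The single zero eigenvalue shows the graph is connected. There is one zero in the spectrum, matching the 1 component. By the matrix-tree theorem the graph has (1/4) * product of the nonzero eigenvalues = 4 spanning trees.

[0, 2, 2, 4]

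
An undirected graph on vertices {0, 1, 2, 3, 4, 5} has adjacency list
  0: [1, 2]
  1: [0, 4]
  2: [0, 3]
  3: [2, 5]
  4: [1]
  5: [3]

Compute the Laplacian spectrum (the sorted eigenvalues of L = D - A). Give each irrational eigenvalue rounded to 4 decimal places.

Each diagonal entry of L is the vertex degree and each off-diagonal entry is -1 where an edge is present, 0 otherwise; in the order [0, 1, 2, 3, 4, 5] the diagonal is [2, 2, 2, 2, 1, 1]. L is symmetric positive semidefinite, so every eigenvalue is real and nonnegative. The single zero eigenvalue shows the graph is connected.

[0, 0.2679, 1, 2, 3, 3.7321]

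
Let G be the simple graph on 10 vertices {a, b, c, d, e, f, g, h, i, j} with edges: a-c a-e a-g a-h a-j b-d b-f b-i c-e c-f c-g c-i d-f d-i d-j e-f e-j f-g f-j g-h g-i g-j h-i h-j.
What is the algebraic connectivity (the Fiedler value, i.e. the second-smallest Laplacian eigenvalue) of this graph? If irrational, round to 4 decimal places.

2.0327

Reading degrees in the order [a, b, c, d, e, f, g, h, i, j] gives [5, 3, 5, 4, 4, 6, 6, 4, 5, 6]; set D = diag(5, 3, 5, 4, 4, 6, 6, 4, 5, 6) and form L = D - A. Computing the eigenvalues of L and sorting gives [0, 2.0327, 3.2393, 4.2603, 4.6139, 5.5536, 5.8632, 6.7284, 7.6728, 8.0358]. The Fiedler value lambda_2 = 2.0327 is strictly positive, so the graph is connected. The largest eigenvalue, 8.0358, is at most the vertex count 10.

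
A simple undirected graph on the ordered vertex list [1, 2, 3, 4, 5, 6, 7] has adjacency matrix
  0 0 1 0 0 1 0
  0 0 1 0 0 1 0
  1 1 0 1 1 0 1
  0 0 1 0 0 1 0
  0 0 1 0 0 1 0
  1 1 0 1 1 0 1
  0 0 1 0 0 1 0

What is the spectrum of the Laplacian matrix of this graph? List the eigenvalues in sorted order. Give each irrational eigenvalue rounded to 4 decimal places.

[0, 2, 2, 2, 2, 5, 7]

With the vertex order [1, 2, 3, 4, 5, 6, 7], the degrees are [2, 2, 5, 2, 2, 5, 2], giving D = diag(2, 2, 5, 2, 2, 5, 2) and L = D - A. The multiplicity of 0 as a Laplacian eigenvalue equals the number of connected components. The single zero eigenvalue shows the graph is connected. The eigenvalues sum to 20, which equals trace(L) = 2|E|. By the matrix-tree theorem the graph has (1/7) * product of the nonzero eigenvalues = 80 spanning trees.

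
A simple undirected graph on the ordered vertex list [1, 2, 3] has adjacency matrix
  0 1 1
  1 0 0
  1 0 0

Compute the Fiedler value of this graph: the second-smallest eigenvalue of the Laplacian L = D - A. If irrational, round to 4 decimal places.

1

Reading degrees in the order [1, 2, 3] gives [2, 1, 1]; set D = diag(2, 1, 1) and form L = D - A. The sorted Laplacian eigenvalues are [0, 1, 3]; the algebraic connectivity is the second entry, 1. By the matrix-tree theorem the graph has (1/3) * product of the nonzero eigenvalues = 1 spanning tree.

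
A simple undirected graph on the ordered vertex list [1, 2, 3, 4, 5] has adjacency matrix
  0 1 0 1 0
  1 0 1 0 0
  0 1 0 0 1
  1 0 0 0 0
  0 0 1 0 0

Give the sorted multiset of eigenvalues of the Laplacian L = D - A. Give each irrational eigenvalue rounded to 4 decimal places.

[0, 0.3820, 1.3820, 2.6180, 3.6180]

Each diagonal entry of L is the vertex degree and each off-diagonal entry is -1 where an edge is present, 0 otherwise; in the order [1, 2, 3, 4, 5] the diagonal is [2, 2, 2, 1, 1]. L is symmetric positive semidefinite, so every eigenvalue is real and nonnegative. There is one zero in the spectrum, matching the 1 component.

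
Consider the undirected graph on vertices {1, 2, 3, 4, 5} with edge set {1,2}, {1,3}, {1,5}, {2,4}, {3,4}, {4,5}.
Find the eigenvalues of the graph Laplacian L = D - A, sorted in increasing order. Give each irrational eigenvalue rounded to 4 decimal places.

Reading degrees in the order [1, 2, 3, 4, 5] gives [3, 2, 2, 3, 2]; set D = diag(3, 2, 2, 3, 2) and form L = D - A. Since every row of L sums to 0, the all-ones vector is in the kernel and 0 is an eigenvalue. The single zero eigenvalue shows the graph is connected. The largest eigenvalue, 5, is at most the vertex count 5.

[0, 2, 2, 3, 5]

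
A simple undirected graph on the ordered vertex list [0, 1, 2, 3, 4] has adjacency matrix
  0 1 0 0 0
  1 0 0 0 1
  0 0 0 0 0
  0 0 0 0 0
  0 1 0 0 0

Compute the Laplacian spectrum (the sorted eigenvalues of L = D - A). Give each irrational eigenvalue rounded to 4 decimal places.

[0, 0, 0, 1, 3]

With the vertex order [0, 1, 2, 3, 4], the degrees are [1, 2, 0, 0, 1], giving D = diag(1, 2, 0, 0, 1) and L = D - A. Since every row of L sums to 0, the all-ones vector is in the kernel and 0 is an eigenvalue. The 3 zero eigenvalues correspond to the 3 connected components. The largest eigenvalue, 3, is at most the vertex count 5. There are 3 zeros in the spectrum, matching the 3 components.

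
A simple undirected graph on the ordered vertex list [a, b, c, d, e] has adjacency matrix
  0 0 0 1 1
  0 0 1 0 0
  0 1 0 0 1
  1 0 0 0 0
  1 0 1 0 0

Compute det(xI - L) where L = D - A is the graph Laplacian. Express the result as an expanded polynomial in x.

Each diagonal entry of L is the vertex degree and each off-diagonal entry is -1 where an edge is present, 0 otherwise; in the order [a, b, c, d, e] the diagonal is [2, 1, 2, 1, 2]. Computing det(xI - L) by cofactor expansion (or equivalently via sum-over-permutations) gives x^5 - 8x^4 + 21x^3 - 20x^2 + 5x. Since p(0) = det(-L) = 0, x divides p(x). The eigenvalues sum to 8, which equals trace(L) = 2|E|. The largest eigenvalue, 3.6180, is at most the vertex count 5.

x^5 - 8x^4 + 21x^3 - 20x^2 + 5x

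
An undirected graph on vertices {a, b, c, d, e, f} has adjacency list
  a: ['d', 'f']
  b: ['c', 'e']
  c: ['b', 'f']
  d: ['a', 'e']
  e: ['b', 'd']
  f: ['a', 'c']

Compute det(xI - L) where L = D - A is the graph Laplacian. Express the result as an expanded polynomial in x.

Each diagonal entry of L is the vertex degree and each off-diagonal entry is -1 where an edge is present, 0 otherwise; in the order [a, b, c, d, e, f] the diagonal is [2, 2, 2, 2, 2, 2]. Computing det(xI - L) by cofactor expansion (or equivalently via sum-over-permutations) gives x^6 - 12x^5 + 54x^4 - 112x^3 + 105x^2 - 36x. The coefficient of x^5 equals -trace(L) = -12, matching the sum of degrees. By the matrix-tree theorem the graph has (1/6) * product of the nonzero eigenvalues = 6 spanning trees.

x^6 - 12x^5 + 54x^4 - 112x^3 + 105x^2 - 36x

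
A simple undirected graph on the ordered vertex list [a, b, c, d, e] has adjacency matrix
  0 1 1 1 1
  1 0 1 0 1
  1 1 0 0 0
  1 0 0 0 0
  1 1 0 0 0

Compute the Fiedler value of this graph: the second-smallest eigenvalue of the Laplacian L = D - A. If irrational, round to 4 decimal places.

Reading degrees in the order [a, b, c, d, e] gives [4, 3, 2, 1, 2]; set D = diag(4, 3, 2, 1, 2) and form L = D - A. Computing the eigenvalues of L and sorting gives [0, 1, 2, 4, 5]. The Fiedler value lambda_2 = 1 is strictly positive, so the graph is connected. By the matrix-tree theorem the graph has (1/5) * product of the nonzero eigenvalues = 8 spanning trees.

1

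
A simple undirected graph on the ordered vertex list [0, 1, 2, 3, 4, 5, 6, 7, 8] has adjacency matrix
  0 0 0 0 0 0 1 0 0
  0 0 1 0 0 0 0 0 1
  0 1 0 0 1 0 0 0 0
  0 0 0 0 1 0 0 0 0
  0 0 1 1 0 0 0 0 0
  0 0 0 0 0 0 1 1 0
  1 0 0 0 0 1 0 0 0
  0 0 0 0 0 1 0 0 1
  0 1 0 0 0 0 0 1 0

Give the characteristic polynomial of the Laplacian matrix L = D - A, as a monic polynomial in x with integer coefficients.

Each diagonal entry of L is the vertex degree and each off-diagonal entry is -1 where an edge is present, 0 otherwise; in the order [0, 1, 2, 3, 4, 5, 6, 7, 8] the diagonal is [1, 2, 2, 1, 2, 2, 2, 2, 2]. Computing det(xI - L) by cofactor expansion (or equivalently via sum-over-permutations) gives x^9 - 16x^8 + 105x^7 - 364x^6 + 715x^5 - 792x^4 + 462x^3 - 120x^2 + 9x. The coefficient of x^8 equals -trace(L) = -16, matching the sum of degrees. By the matrix-tree theorem the graph has (1/9) * product of the nonzero eigenvalues = 1 spanning tree.

x^9 - 16x^8 + 105x^7 - 364x^6 + 715x^5 - 792x^4 + 462x^3 - 120x^2 + 9x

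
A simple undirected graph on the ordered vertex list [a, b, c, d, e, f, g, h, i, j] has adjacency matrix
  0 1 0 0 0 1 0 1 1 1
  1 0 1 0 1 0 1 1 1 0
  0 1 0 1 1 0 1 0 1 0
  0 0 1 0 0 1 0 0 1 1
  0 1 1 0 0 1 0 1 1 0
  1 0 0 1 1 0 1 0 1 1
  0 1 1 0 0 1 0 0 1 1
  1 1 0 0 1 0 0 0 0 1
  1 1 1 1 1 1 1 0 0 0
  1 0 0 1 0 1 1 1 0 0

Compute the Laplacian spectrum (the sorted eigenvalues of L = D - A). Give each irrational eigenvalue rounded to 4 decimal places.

With the vertex order [a, b, c, d, e, f, g, h, i, j], the degrees are [5, 6, 5, 4, 5, 6, 5, 4, 7, 5], giving D = diag(5, 6, 5, 4, 5, 6, 5, 4, 7, 5) and L = D - A. L is symmetric positive semidefinite, so every eigenvalue is real and nonnegative. The largest eigenvalue, 8.4148, is at most the vertex count 10. The eigenvalues sum to 52, which equals trace(L) = 2|E|.

[0, 3.0357, 3.5541, 4.4611, 5.1808, 5.4951, 6.5714, 7.2096, 8.0774, 8.4148]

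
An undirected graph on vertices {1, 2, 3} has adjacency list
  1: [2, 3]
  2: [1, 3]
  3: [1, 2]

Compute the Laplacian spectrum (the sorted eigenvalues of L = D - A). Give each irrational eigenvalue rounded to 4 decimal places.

[0, 3, 3]

Each diagonal entry of L is the vertex degree and each off-diagonal entry is -1 where an edge is present, 0 otherwise; in the order [1, 2, 3] the diagonal is [2, 2, 2]. L is symmetric positive semidefinite, so every eigenvalue is real and nonnegative. The largest eigenvalue, 3, is at most the vertex count 3.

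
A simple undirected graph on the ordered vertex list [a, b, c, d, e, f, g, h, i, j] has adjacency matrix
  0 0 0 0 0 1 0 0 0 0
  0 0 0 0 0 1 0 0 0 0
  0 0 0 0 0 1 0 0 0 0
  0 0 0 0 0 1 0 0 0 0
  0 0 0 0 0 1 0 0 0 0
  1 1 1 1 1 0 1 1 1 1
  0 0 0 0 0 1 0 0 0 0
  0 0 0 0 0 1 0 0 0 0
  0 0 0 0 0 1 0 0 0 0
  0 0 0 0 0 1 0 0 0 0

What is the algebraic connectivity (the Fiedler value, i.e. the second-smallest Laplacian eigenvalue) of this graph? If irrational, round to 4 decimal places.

Each diagonal entry of L is the vertex degree and each off-diagonal entry is -1 where an edge is present, 0 otherwise; in the order [a, b, c, d, e, f, g, h, i, j] the diagonal is [1, 1, 1, 1, 1, 9, 1, 1, 1, 1]. The smallest Laplacian eigenvalue is always 0. The next one, lambda_2 = 1, measures how hard the graph is to disconnect: larger values mean better connectivity. There is one zero in the spectrum, matching the 1 component. The largest eigenvalue, 10, is at most the vertex count 10.

1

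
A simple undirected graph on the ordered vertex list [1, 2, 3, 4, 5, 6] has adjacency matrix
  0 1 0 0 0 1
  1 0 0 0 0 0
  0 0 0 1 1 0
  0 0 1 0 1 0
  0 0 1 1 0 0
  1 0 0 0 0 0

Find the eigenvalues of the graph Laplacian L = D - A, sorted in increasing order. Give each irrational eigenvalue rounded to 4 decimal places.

Reading degrees in the order [1, 2, 3, 4, 5, 6] gives [2, 1, 2, 2, 2, 1]; set D = diag(2, 1, 2, 2, 2, 1) and form L = D - A. Diagonalising L (or applying a numerical eigensolver to the 6x6 matrix) gives the spectrum above. The 2 zero eigenvalues correspond to the 2 connected components.

[0, 0, 1, 3, 3, 3]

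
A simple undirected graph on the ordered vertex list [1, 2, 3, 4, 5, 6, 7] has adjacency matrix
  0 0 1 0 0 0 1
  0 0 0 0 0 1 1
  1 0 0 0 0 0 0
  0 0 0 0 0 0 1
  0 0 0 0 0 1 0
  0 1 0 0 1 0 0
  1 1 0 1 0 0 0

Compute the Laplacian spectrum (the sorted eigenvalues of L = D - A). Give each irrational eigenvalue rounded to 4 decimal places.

[0, 0.2603, 0.6262, 1.4055, 2.2742, 3.0996, 4.3342]

Reading degrees in the order [1, 2, 3, 4, 5, 6, 7] gives [2, 2, 1, 1, 1, 2, 3]; set D = diag(2, 2, 1, 1, 1, 2, 3) and form L = D - A. Diagonalising L (or applying a numerical eigensolver to the 7x7 matrix) gives the spectrum above. The single zero eigenvalue shows the graph is connected.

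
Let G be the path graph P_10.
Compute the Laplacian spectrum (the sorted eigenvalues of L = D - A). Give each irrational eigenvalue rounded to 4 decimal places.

The graph has 10 vertices and degree multiset [2, 2, 2, 2, 2, 2, 2, 2, 1, 1]; D is the diagonal matrix of degrees and L = D - A. L is symmetric positive semidefinite, so every eigenvalue is real and nonnegative. The single zero eigenvalue shows the graph is connected. By the matrix-tree theorem the graph has (1/10) * product of the nonzero eigenvalues = 1 spanning tree.

[0, 0.0979, 0.3820, 0.8244, 1.3820, 2, 2.6180, 3.1756, 3.6180, 3.9021]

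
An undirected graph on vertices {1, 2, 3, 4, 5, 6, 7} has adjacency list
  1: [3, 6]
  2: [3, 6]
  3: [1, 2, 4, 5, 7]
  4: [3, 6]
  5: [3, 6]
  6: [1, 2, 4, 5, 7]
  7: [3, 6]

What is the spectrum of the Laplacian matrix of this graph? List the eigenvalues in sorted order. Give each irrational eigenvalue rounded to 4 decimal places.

Each diagonal entry of L is the vertex degree and each off-diagonal entry is -1 where an edge is present, 0 otherwise; in the order [1, 2, 3, 4, 5, 6, 7] the diagonal is [2, 2, 5, 2, 2, 5, 2]. L is symmetric positive semidefinite, so every eigenvalue is real and nonnegative.

[0, 2, 2, 2, 2, 5, 7]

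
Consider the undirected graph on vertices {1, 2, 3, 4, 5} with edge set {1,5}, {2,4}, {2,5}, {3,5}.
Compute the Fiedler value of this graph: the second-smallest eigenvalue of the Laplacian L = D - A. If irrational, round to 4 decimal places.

With the vertex order [1, 2, 3, 4, 5], the degrees are [1, 2, 1, 1, 3], giving D = diag(1, 2, 1, 1, 3) and L = D - A. The sorted Laplacian eigenvalues are [0, 0.5188, 1, 2.3111, 4.1701]; the algebraic connectivity is the second entry, 0.5188. The largest eigenvalue, 4.1701, is at most the vertex count 5. There is one zero in the spectrum, matching the 1 component.

0.5188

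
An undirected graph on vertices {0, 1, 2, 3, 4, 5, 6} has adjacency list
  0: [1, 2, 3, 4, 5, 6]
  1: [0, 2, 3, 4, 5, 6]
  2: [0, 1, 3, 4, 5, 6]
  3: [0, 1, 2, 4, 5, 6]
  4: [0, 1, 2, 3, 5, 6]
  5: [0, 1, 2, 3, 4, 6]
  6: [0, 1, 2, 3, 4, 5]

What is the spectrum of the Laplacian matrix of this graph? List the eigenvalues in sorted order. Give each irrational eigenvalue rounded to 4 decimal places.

Reading degrees in the order [0, 1, 2, 3, 4, 5, 6] gives [6, 6, 6, 6, 6, 6, 6]; set D = diag(6, 6, 6, 6, 6, 6, 6) and form L = D - A. The multiplicity of 0 as a Laplacian eigenvalue equals the number of connected components. By the matrix-tree theorem the graph has (1/7) * product of the nonzero eigenvalues = 16807 spanning trees.

[0, 7, 7, 7, 7, 7, 7]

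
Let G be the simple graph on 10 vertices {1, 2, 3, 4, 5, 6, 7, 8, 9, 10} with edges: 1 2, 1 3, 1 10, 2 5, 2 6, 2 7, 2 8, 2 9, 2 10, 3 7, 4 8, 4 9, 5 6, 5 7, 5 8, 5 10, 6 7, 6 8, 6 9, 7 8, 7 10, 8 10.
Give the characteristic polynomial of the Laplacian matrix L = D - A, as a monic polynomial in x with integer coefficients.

x^10 - 44x^9 + 835x^8 - 8938x^7 + 59226x^6 - 250748x^5 + 674634x^4 - 1105330x^3 + 993031x^2 - 368970x

Each diagonal entry of L is the vertex degree and each off-diagonal entry is -1 where an edge is present, 0 otherwise; in the order [1, 2, 3, 4, 5, 6, 7, 8, 9, 10] the diagonal is [3, 7, 2, 2, 5, 5, 6, 6, 3, 5]. L has integer entries, so p(x) = det(xI - L) has integer coefficients. Expanding the determinant yields x^10 - 44x^9 + 835x^8 - 8938x^7 + 59226x^6 - 250748x^5 + 674634x^4 - 1105330x^3 + 993031x^2 - 368970x. Since p(0) = det(-L) = 0, x divides p(x).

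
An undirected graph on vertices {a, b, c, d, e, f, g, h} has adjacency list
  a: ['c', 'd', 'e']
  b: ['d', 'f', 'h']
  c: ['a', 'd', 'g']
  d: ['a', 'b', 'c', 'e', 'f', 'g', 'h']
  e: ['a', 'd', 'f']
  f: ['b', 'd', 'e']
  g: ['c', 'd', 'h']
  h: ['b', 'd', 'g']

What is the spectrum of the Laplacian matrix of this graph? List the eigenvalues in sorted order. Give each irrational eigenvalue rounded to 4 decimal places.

With the vertex order [a, b, c, d, e, f, g, h], the degrees are [3, 3, 3, 7, 3, 3, 3, 3], giving D = diag(3, 3, 3, 7, 3, 3, 3, 3) and L = D - A. L is symmetric positive semidefinite, so every eigenvalue is real and nonnegative. There is one zero in the spectrum, matching the 1 component.

[0, 1.7530, 1.7530, 3.4450, 3.4450, 4.8019, 4.8019, 8]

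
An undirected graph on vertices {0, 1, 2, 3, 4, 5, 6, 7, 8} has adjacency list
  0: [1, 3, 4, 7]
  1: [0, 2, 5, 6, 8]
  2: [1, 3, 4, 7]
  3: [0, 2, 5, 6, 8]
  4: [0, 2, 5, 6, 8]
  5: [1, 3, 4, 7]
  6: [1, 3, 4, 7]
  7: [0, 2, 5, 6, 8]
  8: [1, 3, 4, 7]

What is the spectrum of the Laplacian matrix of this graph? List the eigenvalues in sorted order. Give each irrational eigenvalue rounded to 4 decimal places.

[0, 4, 4, 4, 4, 5, 5, 5, 9]

With the vertex order [0, 1, 2, 3, 4, 5, 6, 7, 8], the degrees are [4, 5, 4, 5, 5, 4, 4, 5, 4], giving D = diag(4, 5, 4, 5, 5, 4, 4, 5, 4) and L = D - A. L is symmetric positive semidefinite, so every eigenvalue is real and nonnegative.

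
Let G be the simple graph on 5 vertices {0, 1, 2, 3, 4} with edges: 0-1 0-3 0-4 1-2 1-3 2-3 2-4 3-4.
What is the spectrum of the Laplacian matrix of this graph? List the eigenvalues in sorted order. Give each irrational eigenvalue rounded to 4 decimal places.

Each diagonal entry of L is the vertex degree and each off-diagonal entry is -1 where an edge is present, 0 otherwise; in the order [0, 1, 2, 3, 4] the diagonal is [3, 3, 3, 4, 3]. The multiplicity of 0 as a Laplacian eigenvalue equals the number of connected components. The eigenvalues sum to 16, which equals trace(L) = 2|E|. By the matrix-tree theorem the graph has (1/5) * product of the nonzero eigenvalues = 45 spanning trees.

[0, 3, 3, 5, 5]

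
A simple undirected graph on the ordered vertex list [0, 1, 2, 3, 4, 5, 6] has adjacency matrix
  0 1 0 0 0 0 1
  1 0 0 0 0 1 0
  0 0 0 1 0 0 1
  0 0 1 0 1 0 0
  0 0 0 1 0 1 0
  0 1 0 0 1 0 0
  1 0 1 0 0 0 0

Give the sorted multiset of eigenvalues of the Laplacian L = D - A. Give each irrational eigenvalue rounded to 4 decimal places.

[0, 0.7530, 0.7530, 2.4450, 2.4450, 3.8019, 3.8019]

Reading degrees in the order [0, 1, 2, 3, 4, 5, 6] gives [2, 2, 2, 2, 2, 2, 2]; set D = diag(2, 2, 2, 2, 2, 2, 2) and form L = D - A. The multiplicity of 0 as a Laplacian eigenvalue equals the number of connected components. There is one zero in the spectrum, matching the 1 component.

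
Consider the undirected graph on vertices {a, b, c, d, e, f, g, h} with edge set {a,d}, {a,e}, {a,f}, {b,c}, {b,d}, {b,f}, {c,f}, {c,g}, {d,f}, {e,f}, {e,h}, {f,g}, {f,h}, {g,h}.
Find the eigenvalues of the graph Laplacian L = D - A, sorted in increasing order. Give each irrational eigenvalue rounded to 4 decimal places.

[0, 1.7530, 1.7530, 3.4450, 3.4450, 4.8019, 4.8019, 8]

Each diagonal entry of L is the vertex degree and each off-diagonal entry is -1 where an edge is present, 0 otherwise; in the order [a, b, c, d, e, f, g, h] the diagonal is [3, 3, 3, 3, 3, 7, 3, 3]. Since every row of L sums to 0, the all-ones vector is in the kernel and 0 is an eigenvalue. The single zero eigenvalue shows the graph is connected. By the matrix-tree theorem the graph has (1/8) * product of the nonzero eigenvalues = 841 spanning trees. There is one zero in the spectrum, matching the 1 component.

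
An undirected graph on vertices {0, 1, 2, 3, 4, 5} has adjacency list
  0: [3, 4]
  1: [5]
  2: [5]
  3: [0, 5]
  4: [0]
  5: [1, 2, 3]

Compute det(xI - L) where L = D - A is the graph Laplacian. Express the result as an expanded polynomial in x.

Each diagonal entry of L is the vertex degree and each off-diagonal entry is -1 where an edge is present, 0 otherwise; in the order [0, 1, 2, 3, 4, 5] the diagonal is [2, 1, 1, 2, 1, 3]. Computing det(xI - L) by cofactor expansion (or equivalently via sum-over-permutations) gives x^6 - 10x^5 + 35x^4 - 52x^3 + 32x^2 - 6x. The constant term is 0 because L is singular (the all-ones vector lies in its kernel). The eigenvalues sum to 10, which equals trace(L) = 2|E|.

x^6 - 10x^5 + 35x^4 - 52x^3 + 32x^2 - 6x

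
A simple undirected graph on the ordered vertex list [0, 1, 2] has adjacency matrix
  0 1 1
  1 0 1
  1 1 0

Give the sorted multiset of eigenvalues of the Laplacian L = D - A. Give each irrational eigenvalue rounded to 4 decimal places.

With the vertex order [0, 1, 2], the degrees are [2, 2, 2], giving D = diag(2, 2, 2) and L = D - A. Since every row of L sums to 0, the all-ones vector is in the kernel and 0 is an eigenvalue. The largest eigenvalue, 3, is at most the vertex count 3.

[0, 3, 3]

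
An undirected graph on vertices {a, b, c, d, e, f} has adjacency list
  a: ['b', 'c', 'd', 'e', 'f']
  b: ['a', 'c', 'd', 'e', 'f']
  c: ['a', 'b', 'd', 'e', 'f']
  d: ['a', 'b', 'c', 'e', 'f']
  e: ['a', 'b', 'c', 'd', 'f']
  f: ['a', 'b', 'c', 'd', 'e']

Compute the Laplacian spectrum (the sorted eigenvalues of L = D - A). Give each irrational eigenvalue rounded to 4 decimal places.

[0, 6, 6, 6, 6, 6]

With the vertex order [a, b, c, d, e, f], the degrees are [5, 5, 5, 5, 5, 5], giving D = diag(5, 5, 5, 5, 5, 5) and L = D - A. L is symmetric positive semidefinite, so every eigenvalue is real and nonnegative. The single zero eigenvalue shows the graph is connected. The eigenvalues sum to 30, which equals trace(L) = 2|E|.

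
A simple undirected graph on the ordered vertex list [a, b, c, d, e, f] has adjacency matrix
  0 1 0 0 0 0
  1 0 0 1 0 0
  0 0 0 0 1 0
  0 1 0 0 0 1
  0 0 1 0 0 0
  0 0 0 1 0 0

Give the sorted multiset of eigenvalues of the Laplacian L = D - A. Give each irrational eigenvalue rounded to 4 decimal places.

[0, 0, 0.5858, 2, 2, 3.4142]

With the vertex order [a, b, c, d, e, f], the degrees are [1, 2, 1, 2, 1, 1], giving D = diag(1, 2, 1, 2, 1, 1) and L = D - A. Since every row of L sums to 0, the all-ones vector is in the kernel and 0 is an eigenvalue. The 2 zero eigenvalues correspond to the 2 connected components. The eigenvalues sum to 8, which equals trace(L) = 2|E|. There are 2 zeros in the spectrum, matching the 2 components.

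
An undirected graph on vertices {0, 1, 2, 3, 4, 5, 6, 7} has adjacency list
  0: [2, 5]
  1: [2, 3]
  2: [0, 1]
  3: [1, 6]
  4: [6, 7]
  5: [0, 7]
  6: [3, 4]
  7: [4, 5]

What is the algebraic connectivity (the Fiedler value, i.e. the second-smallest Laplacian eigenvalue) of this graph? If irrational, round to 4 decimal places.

Reading degrees in the order [0, 1, 2, 3, 4, 5, 6, 7] gives [2, 2, 2, 2, 2, 2, 2, 2]; set D = diag(2, 2, 2, 2, 2, 2, 2, 2) and form L = D - A. Computing the eigenvalues of L and sorting gives [0, 0.5858, 0.5858, 2, 2, 3.4142, 3.4142, 4]. The Fiedler value lambda_2 = 0.5858 is strictly positive, so the graph is connected. The eigenvalues sum to 16, which equals trace(L) = 2|E|.

0.5858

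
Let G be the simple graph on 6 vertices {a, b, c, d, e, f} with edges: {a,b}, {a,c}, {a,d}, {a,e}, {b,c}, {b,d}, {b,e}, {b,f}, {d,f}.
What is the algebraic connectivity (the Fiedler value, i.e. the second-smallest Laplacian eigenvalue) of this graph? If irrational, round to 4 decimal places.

With the vertex order [a, b, c, d, e, f], the degrees are [4, 5, 2, 3, 2, 2], giving D = diag(4, 5, 2, 3, 2, 2) and L = D - A. The smallest Laplacian eigenvalue is always 0. The next one, lambda_2 = 1.5188, measures how hard the graph is to disconnect: larger values mean better connectivity. The largest eigenvalue, 6, is at most the vertex count 6. There is one zero in the spectrum, matching the 1 component.

1.5188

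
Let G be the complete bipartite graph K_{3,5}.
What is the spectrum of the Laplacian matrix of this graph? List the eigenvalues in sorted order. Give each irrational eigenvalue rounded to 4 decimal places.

[0, 3, 3, 3, 3, 5, 5, 8]

The graph has 8 vertices and degree multiset [5, 5, 5, 3, 3, 3, 3, 3]; D is the diagonal matrix of degrees and L = D - A. L is symmetric positive semidefinite, so every eigenvalue is real and nonnegative. The largest eigenvalue, 8, is at most the vertex count 8.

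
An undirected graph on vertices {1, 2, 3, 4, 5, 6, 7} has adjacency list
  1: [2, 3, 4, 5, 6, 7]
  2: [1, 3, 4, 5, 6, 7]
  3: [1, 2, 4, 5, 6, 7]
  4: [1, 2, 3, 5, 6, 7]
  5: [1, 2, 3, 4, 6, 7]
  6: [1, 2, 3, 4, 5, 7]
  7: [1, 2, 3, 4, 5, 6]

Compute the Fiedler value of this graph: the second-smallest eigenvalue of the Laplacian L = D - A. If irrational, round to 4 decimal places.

7

With the vertex order [1, 2, 3, 4, 5, 6, 7], the degrees are [6, 6, 6, 6, 6, 6, 6], giving D = diag(6, 6, 6, 6, 6, 6, 6) and L = D - A. Computing the eigenvalues of L and sorting gives [0, 7, 7, 7, 7, 7, 7]. The Fiedler value lambda_2 = 7 is strictly positive, so the graph is connected. The eigenvalues sum to 42, which equals trace(L) = 2|E|.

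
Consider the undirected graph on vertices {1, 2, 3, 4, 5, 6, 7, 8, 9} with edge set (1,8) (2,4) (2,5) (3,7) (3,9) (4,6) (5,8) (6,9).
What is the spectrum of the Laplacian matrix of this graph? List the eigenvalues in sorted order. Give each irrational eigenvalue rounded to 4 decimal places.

Reading degrees in the order [1, 2, 3, 4, 5, 6, 7, 8, 9] gives [1, 2, 2, 2, 2, 2, 1, 2, 2]; set D = diag(1, 2, 2, 2, 2, 2, 1, 2, 2) and form L = D - A. Diagonalising L (or applying a numerical eigensolver to the 9x9 matrix) gives the spectrum above. The single zero eigenvalue shows the graph is connected. There is one zero in the spectrum, matching the 1 component. The largest eigenvalue, 3.8794, is at most the vertex count 9.

[0, 0.1206, 0.4679, 1, 1.6527, 2.3473, 3, 3.5321, 3.8794]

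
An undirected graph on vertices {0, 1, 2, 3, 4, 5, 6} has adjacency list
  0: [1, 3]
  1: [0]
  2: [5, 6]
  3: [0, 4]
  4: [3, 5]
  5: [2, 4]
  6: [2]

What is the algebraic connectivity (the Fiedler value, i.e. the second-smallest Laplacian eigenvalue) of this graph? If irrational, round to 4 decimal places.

With the vertex order [0, 1, 2, 3, 4, 5, 6], the degrees are [2, 1, 2, 2, 2, 2, 1], giving D = diag(2, 1, 2, 2, 2, 2, 1) and L = D - A. Computing the eigenvalues of L and sorting gives [0, 0.1981, 0.7530, 1.5550, 2.4450, 3.2470, 3.8019]. The Fiedler value lambda_2 = 0.1981 is strictly positive, so the graph is connected. The eigenvalues sum to 12, which equals trace(L) = 2|E|.

0.1981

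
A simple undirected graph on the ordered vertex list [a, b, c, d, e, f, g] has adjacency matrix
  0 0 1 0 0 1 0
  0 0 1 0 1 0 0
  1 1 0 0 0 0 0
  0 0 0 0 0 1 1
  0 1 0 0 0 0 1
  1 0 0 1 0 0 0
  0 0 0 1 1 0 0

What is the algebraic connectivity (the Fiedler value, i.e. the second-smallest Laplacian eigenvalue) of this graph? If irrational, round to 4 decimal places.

With the vertex order [a, b, c, d, e, f, g], the degrees are [2, 2, 2, 2, 2, 2, 2], giving D = diag(2, 2, 2, 2, 2, 2, 2) and L = D - A. The sorted Laplacian eigenvalues are [0, 0.7530, 0.7530, 2.4450, 2.4450, 3.8019, 3.8019]; the algebraic connectivity is the second entry, 0.7530.

0.7530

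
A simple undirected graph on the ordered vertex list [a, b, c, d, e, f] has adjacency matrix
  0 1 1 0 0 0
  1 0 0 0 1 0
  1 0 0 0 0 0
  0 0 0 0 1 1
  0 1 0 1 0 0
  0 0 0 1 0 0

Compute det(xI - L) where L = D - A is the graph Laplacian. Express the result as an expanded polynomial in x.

x^6 - 10x^5 + 36x^4 - 56x^3 + 35x^2 - 6x

Reading degrees in the order [a, b, c, d, e, f] gives [2, 2, 1, 2, 2, 1]; set D = diag(2, 2, 1, 2, 2, 1) and form L = D - A. Computing det(xI - L) by cofactor expansion (or equivalently via sum-over-permutations) gives x^6 - 10x^5 + 36x^4 - 56x^3 + 35x^2 - 6x. The constant term is 0 because L is singular (the all-ones vector lies in its kernel). The largest eigenvalue, 3.7321, is at most the vertex count 6. There is one zero in the spectrum, matching the 1 component.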